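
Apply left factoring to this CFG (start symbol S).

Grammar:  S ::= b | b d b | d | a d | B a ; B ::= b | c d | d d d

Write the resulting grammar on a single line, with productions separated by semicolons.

S ::= d | a d | B a | b S'; B ::= b | c d | d d d; S' ::= ε | d b

S has alternatives sharing prefix 'b': factor to S → b S' with S' → ε | d b.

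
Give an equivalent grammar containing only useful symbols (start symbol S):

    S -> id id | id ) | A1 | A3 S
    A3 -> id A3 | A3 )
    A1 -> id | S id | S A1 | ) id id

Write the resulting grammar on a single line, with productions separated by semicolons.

Generating nonterminals: {A1, S}.
Reachable from S after that: {A1, S}.
Removed useless symbols: {A3} and every production mentioning them.

S -> id id | id ) | A1; A1 -> id | S id | S A1 | ) id id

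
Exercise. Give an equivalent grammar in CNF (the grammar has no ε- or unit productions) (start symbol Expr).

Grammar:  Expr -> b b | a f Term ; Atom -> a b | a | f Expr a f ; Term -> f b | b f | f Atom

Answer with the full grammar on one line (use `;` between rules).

Introduce a nonterminal for each terminal appearing in a rule of length ≥ 2: X1 → b, X2 → a, X3 → f.
Binarize each right-hand side of length ≥ 3 by chaining fresh nonterminals (Y1, Y2, …): affected rules were Expr → X2 X3 Term; Atom → X3 Expr X2 X3.

Expr -> X1 X1 | X2 Y1; Atom -> X2 X1 | a | X3 Y2; Term -> X3 X1 | X1 X3 | X3 Atom; X1 -> b; X2 -> a; X3 -> f; Y1 -> X3 Term; Y2 -> Expr Y3; Y3 -> X2 X3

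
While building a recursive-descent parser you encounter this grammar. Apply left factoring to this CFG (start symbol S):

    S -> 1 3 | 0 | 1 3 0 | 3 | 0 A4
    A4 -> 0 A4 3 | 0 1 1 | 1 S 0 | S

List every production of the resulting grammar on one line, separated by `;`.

S has alternatives sharing prefix '1 3': factor to S → 1 3 S' with S' → ε | 0.
S has alternatives sharing prefix '0': factor to S → 0 S'' with S'' → ε | A4.
A4 has alternatives sharing prefix '0': factor to A4 → 0 A4' with A4' → A4 3 | 1 1.

S -> 3 | 1 3 S' | 0 S''; A4 -> 1 S 0 | S | 0 A4'; S' -> epsilon | 0; S'' -> epsilon | A4; A4' -> A4 3 | 1 1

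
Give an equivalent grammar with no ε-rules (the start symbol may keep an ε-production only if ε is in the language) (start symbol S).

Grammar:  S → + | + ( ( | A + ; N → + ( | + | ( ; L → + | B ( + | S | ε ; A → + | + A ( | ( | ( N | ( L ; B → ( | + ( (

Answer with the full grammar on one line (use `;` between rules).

The nullable symbols are {L}.
ε ∉ L(G), so no ε-production is kept.

S → + | + ( ( | A +; N → + ( | + | (; L → + | B ( + | S; A → + | + A ( | ( | ( N | ( L; B → ( | + ( (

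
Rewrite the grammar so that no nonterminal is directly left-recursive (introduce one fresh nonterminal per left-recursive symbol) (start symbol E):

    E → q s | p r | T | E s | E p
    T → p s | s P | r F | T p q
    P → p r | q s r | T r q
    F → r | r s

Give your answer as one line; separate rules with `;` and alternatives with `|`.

E → q s E' | p r E' | T E'; T → p s T' | s P T' | r F T'; P → p r | q s r | T r q; F → r | r s; E' → s E' | p E' | eps; T' → p q T' | eps

Left recursion appears on E, T.
For E: α = {s, p}, β = {q s, p r, T}. Rewrite as E → β E' and E' → α E' | ε.
For T: α = {p q}, β = {p s, s P, r F}. Rewrite as T → β T' and T' → α T' | ε.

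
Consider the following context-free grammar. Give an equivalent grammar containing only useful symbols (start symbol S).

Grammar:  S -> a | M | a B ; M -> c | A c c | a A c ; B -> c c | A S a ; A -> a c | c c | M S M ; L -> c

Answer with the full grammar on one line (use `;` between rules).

S -> a | M | a B; M -> c | A c c | a A c; B -> c c | A S a; A -> a c | c c | M S M

Generating nonterminals: {A, B, L, M, S}.
Reachable from S after that: {A, B, M, S}.
Removed useless symbols: {L} and every production mentioning them.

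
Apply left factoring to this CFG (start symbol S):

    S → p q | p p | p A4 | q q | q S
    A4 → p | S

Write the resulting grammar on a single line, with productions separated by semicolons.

S → p S' | q S''; A4 → p | S; S' → q | p | A4; S'' → q | S

S has alternatives sharing prefix 'p': factor to S → p S' with S' → q | p | A4.
S has alternatives sharing prefix 'q': factor to S → q S'' with S'' → q | S.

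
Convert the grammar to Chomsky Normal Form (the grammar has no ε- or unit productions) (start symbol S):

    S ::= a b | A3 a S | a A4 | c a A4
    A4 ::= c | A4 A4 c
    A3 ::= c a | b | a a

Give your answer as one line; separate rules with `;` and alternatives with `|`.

Introduce a nonterminal for each terminal appearing in a rule of length ≥ 2: X1 → a, X2 → b, X3 → c.
Binarize each right-hand side of length ≥ 3 by chaining fresh nonterminals (Y1, Y2, …): affected rules were S → A3 X1 S; S → X3 X1 A4; A4 → A4 A4 X3.

S ::= X1 X2 | A3 Y1 | X1 A4 | X3 Y2; A4 ::= c | A4 Y3; A3 ::= X3 X1 | b | X1 X1; X1 ::= a; X2 ::= b; X3 ::= c; Y1 ::= X1 S; Y2 ::= X1 A4; Y3 ::= A4 X3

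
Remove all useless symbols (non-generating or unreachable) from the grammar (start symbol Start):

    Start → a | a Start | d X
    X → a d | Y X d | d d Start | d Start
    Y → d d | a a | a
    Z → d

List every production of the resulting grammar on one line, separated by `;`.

Start → a | a Start | d X; X → a d | Y X d | d d Start | d Start; Y → d d | a a | a

Generating nonterminals: {Start, X, Y, Z}.
Reachable from Start after that: {Start, X, Y}.
Removed useless symbols: {Z} and every production mentioning them.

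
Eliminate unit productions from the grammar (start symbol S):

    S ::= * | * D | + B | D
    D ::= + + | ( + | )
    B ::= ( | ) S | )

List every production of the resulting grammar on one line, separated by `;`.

Unit pairs: S ⇒* {D}.
For every A with A ⇒* B via unit rules, add B's non-unit alternatives to A; then delete every rule of the form X → Y.

S ::= + + | ( + | ) | * | * D | + B; D ::= + + | ( + | ); B ::= ( | ) S | )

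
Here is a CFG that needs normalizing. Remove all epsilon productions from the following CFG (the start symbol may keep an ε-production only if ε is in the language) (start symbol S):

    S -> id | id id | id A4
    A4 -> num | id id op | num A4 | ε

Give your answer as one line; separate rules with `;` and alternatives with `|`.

S -> id | id id | id A4; A4 -> num | id id op | num A4

The nullable symbols are {A4}.
ε ∉ L(G), so no ε-production is kept.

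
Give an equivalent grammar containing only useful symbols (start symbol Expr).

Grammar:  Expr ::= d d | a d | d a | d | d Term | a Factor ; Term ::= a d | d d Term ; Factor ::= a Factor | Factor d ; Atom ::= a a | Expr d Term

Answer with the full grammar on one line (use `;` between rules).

Generating nonterminals: {Atom, Expr, Term}.
Reachable from Expr after that: {Expr, Term}.
Removed useless symbols: {Atom, Factor} and every production mentioning them.

Expr ::= d d | a d | d a | d | d Term; Term ::= a d | d d Term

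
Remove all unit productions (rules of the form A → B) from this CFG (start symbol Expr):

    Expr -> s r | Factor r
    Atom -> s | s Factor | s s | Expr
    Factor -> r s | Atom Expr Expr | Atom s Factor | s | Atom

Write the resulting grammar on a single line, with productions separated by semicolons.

Unit pairs: Atom ⇒* {Expr}; Factor ⇒* {Atom, Expr}.
Replace each nonterminal's rules with the union of the non-unit rules of every nonterminal it unit-derives.

Expr -> s r | Factor r; Atom -> s | s Factor | s s | s r | Factor r; Factor -> s | s Factor | s s | r s | Atom Expr Expr | Atom s Factor | s r | Factor r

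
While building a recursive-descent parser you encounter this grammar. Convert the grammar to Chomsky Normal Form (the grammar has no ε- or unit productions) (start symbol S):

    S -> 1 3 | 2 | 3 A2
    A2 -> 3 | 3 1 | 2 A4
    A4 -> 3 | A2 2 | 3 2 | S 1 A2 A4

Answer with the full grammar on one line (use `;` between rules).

Introduce a nonterminal for each terminal appearing in a rule of length ≥ 2: X1 → 1, X2 → 3, X3 → 2.
Binarize each right-hand side of length ≥ 3 by chaining fresh nonterminals (Y1, Y2, …): affected rules were A4 → S X1 A2 A4.

S -> X1 X2 | 2 | X2 A2; A2 -> 3 | X2 X1 | X3 A4; A4 -> 3 | A2 X3 | X2 X3 | S Y1; X1 -> 1; X2 -> 3; X3 -> 2; Y1 -> X1 Y2; Y2 -> A2 A4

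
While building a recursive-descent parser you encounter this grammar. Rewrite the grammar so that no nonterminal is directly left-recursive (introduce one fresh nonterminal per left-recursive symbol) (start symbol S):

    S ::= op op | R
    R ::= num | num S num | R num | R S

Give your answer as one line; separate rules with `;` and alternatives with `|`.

Directly left-recursive nonterminal: R.
For R: α = {num, S}, β = {num, num S num}. Rewrite as R → β R' and R' → α R' | ε.

S ::= op op | R; R ::= num R' | num S num R'; R' ::= num R' | S R' | ε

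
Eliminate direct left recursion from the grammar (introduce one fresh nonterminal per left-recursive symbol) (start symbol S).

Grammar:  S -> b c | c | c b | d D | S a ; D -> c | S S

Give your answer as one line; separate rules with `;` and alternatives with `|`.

S is directly left-recursive.
For S: α = {a}, β = {b c, c, c b, d D}. Rewrite as S → β S' and S' → α S' | ε.

S -> b c S' | c S' | c b S' | d D S'; D -> c | S S; S' -> a S' | ε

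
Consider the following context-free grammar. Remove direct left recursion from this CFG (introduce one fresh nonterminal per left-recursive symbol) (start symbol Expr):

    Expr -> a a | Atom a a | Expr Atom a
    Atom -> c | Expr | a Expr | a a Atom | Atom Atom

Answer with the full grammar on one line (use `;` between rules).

Expr -> a a Expr1 | Atom a a Expr1; Atom -> c Atom1 | Expr Atom1 | a Expr Atom1 | a a Atom Atom1; Expr1 -> Atom a Expr1 | ε; Atom1 -> Atom Atom1 | ε

Expr, Atom are directly left-recursive.
For Expr: α = {Atom a}, β = {a a, Atom a a}. Rewrite as Expr → β Expr1 and Expr1 → α Expr1 | ε.
For Atom: α = {Atom}, β = {c, Expr, a Expr, a a Atom}. Rewrite as Atom → β Atom1 and Atom1 → α Atom1 | ε.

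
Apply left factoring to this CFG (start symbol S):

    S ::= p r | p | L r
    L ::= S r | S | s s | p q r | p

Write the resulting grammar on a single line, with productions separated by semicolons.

S has alternatives sharing prefix 'p': factor to S → p S' with S' → r | ε.
L has alternatives sharing prefix 'S': factor to L → S L' with L' → r | ε.
L has alternatives sharing prefix 'p': factor to L → p L'' with L'' → q r | ε.

S ::= L r | p S'; L ::= s s | S L' | p L''; S' ::= r | ε; L' ::= r | ε; L'' ::= q r | ε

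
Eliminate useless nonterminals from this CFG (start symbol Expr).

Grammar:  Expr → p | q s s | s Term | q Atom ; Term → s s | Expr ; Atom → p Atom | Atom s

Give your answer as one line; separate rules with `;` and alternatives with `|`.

Generating nonterminals: {Expr, Term}.
Reachable from Expr after that: {Expr, Term}.
Removed useless symbols: {Atom} and every production mentioning them.

Expr → p | q s s | s Term; Term → s s | Expr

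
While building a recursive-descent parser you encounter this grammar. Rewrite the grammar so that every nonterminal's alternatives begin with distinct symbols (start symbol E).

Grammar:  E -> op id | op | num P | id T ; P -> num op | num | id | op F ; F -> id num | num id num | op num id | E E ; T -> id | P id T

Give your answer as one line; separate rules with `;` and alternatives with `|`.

E -> num P | id T | op E'; P -> id | op F | num P'; F -> id num | num id num | op num id | E E; T -> id | P id T; E' -> id | epsilon; P' -> op | epsilon

E has alternatives sharing prefix 'op': factor to E → op E' with E' → id | ε.
P has alternatives sharing prefix 'num': factor to P → num P' with P' → op | ε.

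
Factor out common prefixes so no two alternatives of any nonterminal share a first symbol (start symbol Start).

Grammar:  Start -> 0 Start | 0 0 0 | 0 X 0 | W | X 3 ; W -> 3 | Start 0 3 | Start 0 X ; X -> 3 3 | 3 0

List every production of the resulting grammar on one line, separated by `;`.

Start has alternatives sharing prefix '0': factor to Start → 0 Start1 with Start1 → Start | 0 0 | X 0.
W has alternatives sharing prefix 'Start 0': factor to W → Start 0 W1 with W1 → 3 | X.
X has alternatives sharing prefix '3': factor to X → 3 X1 with X1 → 3 | 0.

Start -> W | X 3 | 0 Start1; W -> 3 | Start 0 W1; X -> 3 X1; Start1 -> Start | 0 0 | X 0; W1 -> 3 | X; X1 -> 3 | 0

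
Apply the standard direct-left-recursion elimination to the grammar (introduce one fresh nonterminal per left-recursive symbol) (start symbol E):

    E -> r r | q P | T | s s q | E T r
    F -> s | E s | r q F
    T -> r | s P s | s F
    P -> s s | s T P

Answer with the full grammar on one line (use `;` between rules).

E -> r r E' | q P E' | T E' | s s q E'; F -> s | E s | r q F; T -> r | s P s | s F; P -> s s | s T P; E' -> T r E' | ε

Directly left-recursive nonterminal: E.
For E: α = {T r}, β = {r r, q P, T, s s q}. Rewrite as E → β E' and E' → α E' | ε.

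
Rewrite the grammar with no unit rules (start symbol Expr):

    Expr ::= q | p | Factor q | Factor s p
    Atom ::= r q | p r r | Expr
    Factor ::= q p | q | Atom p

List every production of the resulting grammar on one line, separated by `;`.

Unit pairs: Atom ⇒* {Expr}.
For every A with A ⇒* B via unit rules, add B's non-unit alternatives to A; then delete every rule of the form X → Y.

Expr ::= q | p | Factor q | Factor s p; Atom ::= r q | p r r | q | p | Factor q | Factor s p; Factor ::= q p | q | Atom p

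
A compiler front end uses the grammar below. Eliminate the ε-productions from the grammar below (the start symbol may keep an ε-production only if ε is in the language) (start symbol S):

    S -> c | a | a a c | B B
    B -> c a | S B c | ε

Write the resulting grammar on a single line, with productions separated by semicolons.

S -> c | a | a a c | B B | B | ε; B -> c a | S B c | S c | B c | c

Nullable nonterminals: {B, S}.
ε ∈ L(G) since S is nullable, so keep S → ε.
Add the nullable-subset variants: S → B B gives B B | B. B → S B c gives S B c | S c | B c | c.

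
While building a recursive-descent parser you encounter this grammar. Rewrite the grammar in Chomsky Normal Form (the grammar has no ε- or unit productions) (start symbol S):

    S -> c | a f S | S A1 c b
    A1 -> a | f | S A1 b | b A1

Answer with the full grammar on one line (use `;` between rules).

Introduce a nonterminal for each terminal appearing in a rule of length ≥ 2: X1 → a, X2 → f, X3 → c, X4 → b.
Binarize each right-hand side of length ≥ 3 by chaining fresh nonterminals (Y1, Y2, …): affected rules were S → X1 X2 S; S → S A1 X3 X4; A1 → S A1 X4.

S -> c | X1 Y1 | S Y2; A1 -> a | f | S Y4 | X4 A1; X1 -> a; X2 -> f; X3 -> c; X4 -> b; Y1 -> X2 S; Y2 -> A1 Y3; Y3 -> X3 X4; Y4 -> A1 X4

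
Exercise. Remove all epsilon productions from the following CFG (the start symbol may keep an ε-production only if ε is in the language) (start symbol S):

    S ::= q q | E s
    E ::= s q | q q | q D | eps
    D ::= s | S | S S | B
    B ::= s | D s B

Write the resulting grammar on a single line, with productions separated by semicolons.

S ::= q q | E s | s; E ::= s q | q q | q D; D ::= s | S | S S | B; B ::= s | D s B

Nullable nonterminals: {E}.
ε ∉ L(G), so no ε-production is kept.
For each production, add variants omitting each subset of nullable occurrences: S → E s gives E s | s.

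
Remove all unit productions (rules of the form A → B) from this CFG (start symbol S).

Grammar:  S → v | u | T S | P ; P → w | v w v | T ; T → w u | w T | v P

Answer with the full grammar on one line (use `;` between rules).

Unit pairs: P ⇒* {T}; S ⇒* {P, T}.
Replace each nonterminal's rules with the union of the non-unit rules of every nonterminal it unit-derives.

S → v | u | T S | w | v w v | w u | w T | v P; P → w | v w v | w u | w T | v P; T → w u | w T | v P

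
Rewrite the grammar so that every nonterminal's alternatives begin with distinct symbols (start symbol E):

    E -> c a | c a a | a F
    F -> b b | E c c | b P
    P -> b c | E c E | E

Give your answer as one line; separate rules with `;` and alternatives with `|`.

E has alternatives sharing prefix 'c a': factor to E → c a E' with E' → ε | a.
F has alternatives sharing prefix 'b': factor to F → b F' with F' → b | P.
P has alternatives sharing prefix 'E': factor to P → E P' with P' → c E | ε.

E -> a F | c a E'; F -> E c c | b F'; P -> b c | E P'; E' -> ε | a; F' -> b | P; P' -> c E | ε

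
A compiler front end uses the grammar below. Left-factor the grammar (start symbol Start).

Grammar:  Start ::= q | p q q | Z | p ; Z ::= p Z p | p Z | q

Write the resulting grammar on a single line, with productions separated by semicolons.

Start has alternatives sharing prefix 'p': factor to Start → p Start1 with Start1 → q q | ε.
Z has alternatives sharing prefix 'p Z': factor to Z → p Z Z1 with Z1 → p | ε.

Start ::= q | Z | p Start1; Z ::= q | p Z Z1; Start1 ::= q q | eps; Z1 ::= p | eps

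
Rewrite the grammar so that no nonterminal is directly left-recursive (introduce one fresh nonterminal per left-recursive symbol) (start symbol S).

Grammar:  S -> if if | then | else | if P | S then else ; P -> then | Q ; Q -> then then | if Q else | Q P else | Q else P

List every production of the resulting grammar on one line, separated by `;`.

S, Q are directly left-recursive.
For S: α = {then else}, β = {if if, then, else, if P}. Rewrite as S → β S' and S' → α S' | ε.
For Q: α = {P else, else P}, β = {then then, if Q else}. Rewrite as Q → β Q' and Q' → α Q' | ε.

S -> if if S' | then S' | else S' | if P S'; P -> then | Q; Q -> then then Q' | if Q else Q'; S' -> then else S' | ε; Q' -> P else Q' | else P Q' | ε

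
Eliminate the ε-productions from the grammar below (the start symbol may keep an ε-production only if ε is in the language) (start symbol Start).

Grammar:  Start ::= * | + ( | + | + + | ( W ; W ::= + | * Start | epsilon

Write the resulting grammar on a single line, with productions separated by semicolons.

Nullable nonterminals: {W}.
ε ∉ L(G), so no ε-production is kept.
For each production, add variants omitting each subset of nullable occurrences: Start → ( W gives ( W | (.

Start ::= * | + ( | + | + + | ( W | (; W ::= + | * Start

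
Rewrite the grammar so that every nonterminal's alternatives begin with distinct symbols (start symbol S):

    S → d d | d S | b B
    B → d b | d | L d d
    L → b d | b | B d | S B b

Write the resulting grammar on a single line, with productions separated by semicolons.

S has alternatives sharing prefix 'd': factor to S → d S' with S' → d | S.
B has alternatives sharing prefix 'd': factor to B → d B' with B' → b | ε.
L has alternatives sharing prefix 'b': factor to L → b L' with L' → d | ε.

S → b B | d S'; B → L d d | d B'; L → B d | S B b | b L'; S' → d | S; B' → b | ε; L' → d | ε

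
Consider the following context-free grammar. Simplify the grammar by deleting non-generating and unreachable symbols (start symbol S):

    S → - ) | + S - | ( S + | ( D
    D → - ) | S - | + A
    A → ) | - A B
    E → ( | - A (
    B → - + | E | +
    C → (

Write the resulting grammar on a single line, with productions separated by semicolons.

S → - ) | + S - | ( S + | ( D; D → - ) | S - | + A; A → ) | - A B; E → ( | - A (; B → - + | E | +

Generating nonterminals: {A, B, C, D, E, S}.
Reachable from S after that: {A, B, D, E, S}.
Removed useless symbols: {C} and every production mentioning them.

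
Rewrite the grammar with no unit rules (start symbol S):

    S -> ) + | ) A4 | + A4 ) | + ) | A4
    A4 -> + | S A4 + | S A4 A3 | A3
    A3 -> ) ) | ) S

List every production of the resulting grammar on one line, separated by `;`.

S -> + | S A4 + | S A4 A3 | ) + | ) A4 | + A4 ) | + ) | ) ) | ) S; A4 -> + | S A4 + | S A4 A3 | ) ) | ) S; A3 -> ) ) | ) S

Unit pairs: A4 ⇒* {A3}; S ⇒* {A3, A4}.
For every A with A ⇒* B via unit rules, add B's non-unit alternatives to A; then delete every rule of the form X → Y.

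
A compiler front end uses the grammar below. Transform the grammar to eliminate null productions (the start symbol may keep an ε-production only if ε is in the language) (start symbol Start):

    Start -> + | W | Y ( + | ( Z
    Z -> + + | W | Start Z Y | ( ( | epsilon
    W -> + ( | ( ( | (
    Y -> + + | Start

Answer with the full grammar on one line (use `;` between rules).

Start -> + | W | Y ( + | ( Z | (; Z -> + + | W | Start Z Y | Start Y | ( (; W -> + ( | ( ( | (; Y -> + + | Start

Nullable nonterminals: {Z}.
ε ∉ L(G), so no ε-production is kept.
Add the nullable-subset variants: Start → ( Z gives ( Z | (. Z → Start Z Y gives Start Z Y | Start Y.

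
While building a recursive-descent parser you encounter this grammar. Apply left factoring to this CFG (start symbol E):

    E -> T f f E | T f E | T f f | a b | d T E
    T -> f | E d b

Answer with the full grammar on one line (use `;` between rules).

E has alternatives sharing prefix 'T f': factor to E → T f E' with E' → f E | E | f.
E' has alternatives sharing prefix 'f': factor to E' → f E'' with E'' → E | ε.

E -> a b | d T E | T f E'; T -> f | E d b; E' -> E | f E''; E'' -> E | ε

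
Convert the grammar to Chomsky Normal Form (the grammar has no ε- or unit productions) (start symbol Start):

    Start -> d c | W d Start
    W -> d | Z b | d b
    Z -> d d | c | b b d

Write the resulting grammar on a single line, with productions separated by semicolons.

Start -> X1 X2 | W Y1; W -> d | Z X3 | X1 X3; Z -> X1 X1 | c | X3 Y2; X1 -> d; X2 -> c; X3 -> b; Y1 -> X1 Start; Y2 -> X3 X1

Introduce a nonterminal for each terminal appearing in a rule of length ≥ 2: X1 → d, X2 → c, X3 → b.
Binarize each right-hand side of length ≥ 3 by chaining fresh nonterminals (Y1, Y2, …): affected rules were Start → W X1 Start; Z → X3 X3 X1.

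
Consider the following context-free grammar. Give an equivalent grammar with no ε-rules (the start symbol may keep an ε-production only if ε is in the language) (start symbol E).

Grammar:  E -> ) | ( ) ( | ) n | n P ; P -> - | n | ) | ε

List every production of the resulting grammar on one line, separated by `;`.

E -> ) | ( ) ( | ) n | n P | n; P -> - | n | )

The nullable symbols are {P}.
ε ∉ L(G), so no ε-production is kept.
Add the nullable-subset variants: E → n P gives n P | n.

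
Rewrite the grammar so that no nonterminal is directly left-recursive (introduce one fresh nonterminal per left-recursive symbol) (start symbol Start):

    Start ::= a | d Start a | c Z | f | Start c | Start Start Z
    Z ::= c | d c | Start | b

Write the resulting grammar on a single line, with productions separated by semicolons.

Start ::= a Start1 | d Start a Start1 | c Z Start1 | f Start1; Z ::= c | d c | Start | b; Start1 ::= c Start1 | Start Z Start1 | ε

Start is directly left-recursive.
For Start: α = {c, Start Z}, β = {a, d Start a, c Z, f}. Rewrite as Start → β Start1 and Start1 → α Start1 | ε.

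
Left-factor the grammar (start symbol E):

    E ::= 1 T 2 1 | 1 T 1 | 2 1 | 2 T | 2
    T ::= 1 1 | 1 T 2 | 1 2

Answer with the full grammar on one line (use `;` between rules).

E ::= 2 E' | 1 T E''; T ::= 1 T'; E' ::= 1 | T | eps; E'' ::= 2 1 | 1; T' ::= 1 | T 2 | 2

E has alternatives sharing prefix '2': factor to E → 2 E' with E' → 1 | T | ε.
E has alternatives sharing prefix '1 T': factor to E → 1 T E'' with E'' → 2 1 | 1.
T has alternatives sharing prefix '1': factor to T → 1 T' with T' → 1 | T 2 | 2.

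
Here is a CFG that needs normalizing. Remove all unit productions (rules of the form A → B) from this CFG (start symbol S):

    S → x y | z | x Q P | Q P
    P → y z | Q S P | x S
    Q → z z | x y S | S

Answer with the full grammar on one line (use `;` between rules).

S → x y | z | x Q P | Q P; P → y z | Q S P | x S; Q → x y | z | x Q P | Q P | z z | x y S

Unit pairs: Q ⇒* {S}.
For each unit pair (A, B), copy every non-unit production of B to A, then drop all unit productions.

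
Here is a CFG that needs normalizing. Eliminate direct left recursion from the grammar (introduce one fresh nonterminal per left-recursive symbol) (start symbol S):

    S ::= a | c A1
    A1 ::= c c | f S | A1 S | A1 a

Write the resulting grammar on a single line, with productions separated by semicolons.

S ::= a | c A1; A1 ::= c c A1' | f S A1'; A1' ::= S A1' | a A1' | ε

Directly left-recursive nonterminal: A1.
For A1: α = {S, a}, β = {c c, f S}. Rewrite as A1 → β A1' and A1' → α A1' | ε.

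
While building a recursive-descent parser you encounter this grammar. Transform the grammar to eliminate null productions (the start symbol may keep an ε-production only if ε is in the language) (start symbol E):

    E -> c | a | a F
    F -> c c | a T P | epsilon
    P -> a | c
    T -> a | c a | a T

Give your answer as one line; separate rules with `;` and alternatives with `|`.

The nullable symbols are {F}.
ε ∉ L(G), so no ε-production is kept.

E -> c | a | a F; F -> c c | a T P; P -> a | c; T -> a | c a | a T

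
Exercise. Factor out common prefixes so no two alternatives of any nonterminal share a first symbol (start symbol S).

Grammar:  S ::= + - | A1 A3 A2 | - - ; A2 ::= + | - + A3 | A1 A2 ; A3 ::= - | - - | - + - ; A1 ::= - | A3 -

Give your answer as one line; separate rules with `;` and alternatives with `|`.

S ::= + - | A1 A3 A2 | - -; A2 ::= + | - + A3 | A1 A2; A3 ::= - A3'; A1 ::= - | A3 -; A3' ::= ε | - | + -

A3 has alternatives sharing prefix '-': factor to A3 → - A3' with A3' → ε | - | + -.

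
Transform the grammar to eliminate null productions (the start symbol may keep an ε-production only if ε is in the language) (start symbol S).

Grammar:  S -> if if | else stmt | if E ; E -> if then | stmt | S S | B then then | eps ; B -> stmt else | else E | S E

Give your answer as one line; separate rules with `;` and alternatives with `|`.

The nullable symbols are {E}.
ε ∉ L(G), so no ε-production is kept.
Expand every rule over subsets of its nullable positions: S → if E gives if E | if. B → else E gives else E | else. B → S E gives S E | S.

S -> if if | else stmt | if E | if; E -> if then | stmt | S S | B then then; B -> stmt else | else E | else | S E | S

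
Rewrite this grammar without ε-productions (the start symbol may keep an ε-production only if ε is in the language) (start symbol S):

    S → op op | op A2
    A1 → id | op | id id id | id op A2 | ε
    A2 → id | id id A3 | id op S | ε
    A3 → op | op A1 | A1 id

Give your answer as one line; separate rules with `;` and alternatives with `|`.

S → op op | op A2 | op; A1 → id | op | id id id | id op A2 | id op; A2 → id | id id A3 | id op S; A3 → op | op A1 | A1 id | id

The nullable symbols are {A1, A2}.
ε ∉ L(G), so no ε-production is kept.
Add the nullable-subset variants: S → op A2 gives op A2 | op. A1 → id op A2 gives id op A2 | id op. A3 → A1 id gives A1 id | id.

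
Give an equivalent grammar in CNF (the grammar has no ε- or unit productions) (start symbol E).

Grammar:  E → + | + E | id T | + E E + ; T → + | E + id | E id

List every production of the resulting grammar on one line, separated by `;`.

E → + | X1 E | X2 T | X1 Y1; T → + | E Y3 | E X2; X1 → +; X2 → id; Y1 → E Y2; Y2 → E X1; Y3 → X1 X2

Introduce a nonterminal for each terminal appearing in a rule of length ≥ 2: X1 → +, X2 → id.
Binarize each right-hand side of length ≥ 3 by chaining fresh nonterminals (Y1, Y2, …): affected rules were E → X1 E E X1; T → E X1 X2.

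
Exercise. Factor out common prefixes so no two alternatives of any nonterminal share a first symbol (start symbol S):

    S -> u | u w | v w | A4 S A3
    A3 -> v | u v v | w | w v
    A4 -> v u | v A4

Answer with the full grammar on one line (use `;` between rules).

S -> v w | A4 S A3 | u S'; A3 -> v | u v v | w A3'; A4 -> v A4'; S' -> ε | w; A3' -> ε | v; A4' -> u | A4

S has alternatives sharing prefix 'u': factor to S → u S' with S' → ε | w.
A3 has alternatives sharing prefix 'w': factor to A3 → w A3' with A3' → ε | v.
A4 has alternatives sharing prefix 'v': factor to A4 → v A4' with A4' → u | A4.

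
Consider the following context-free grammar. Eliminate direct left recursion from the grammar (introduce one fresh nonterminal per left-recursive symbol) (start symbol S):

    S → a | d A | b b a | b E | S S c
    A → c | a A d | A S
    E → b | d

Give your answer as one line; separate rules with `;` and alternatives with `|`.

S → a S' | d A S' | b b a S' | b E S'; A → c A' | a A d A'; E → b | d; S' → S c S' | ε; A' → S A' | ε

S, A are directly left-recursive.
For S: α = {S c}, β = {a, d A, b b a, b E}. Rewrite as S → β S' and S' → α S' | ε.
For A: α = {S}, β = {c, a A d}. Rewrite as A → β A' and A' → α A' | ε.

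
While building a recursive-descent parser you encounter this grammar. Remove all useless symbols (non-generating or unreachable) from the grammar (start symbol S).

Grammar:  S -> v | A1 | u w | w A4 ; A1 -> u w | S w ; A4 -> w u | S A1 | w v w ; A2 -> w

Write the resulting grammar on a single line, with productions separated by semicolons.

S -> v | A1 | u w | w A4; A1 -> u w | S w; A4 -> w u | S A1 | w v w

Generating nonterminals: {A1, A2, A4, S}.
Reachable from S after that: {A1, A4, S}.
Removed useless symbols: {A2} and every production mentioning them.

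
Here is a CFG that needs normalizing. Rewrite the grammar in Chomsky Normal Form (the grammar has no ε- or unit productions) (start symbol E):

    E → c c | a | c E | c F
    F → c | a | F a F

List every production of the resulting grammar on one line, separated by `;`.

Introduce a nonterminal for each terminal appearing in a rule of length ≥ 2: X1 → c, X2 → a.
Binarize each right-hand side of length ≥ 3 by chaining fresh nonterminals (Y1, Y2, …): affected rules were F → F X2 F.

E → X1 X1 | a | X1 E | X1 F; F → c | a | F Y1; X1 → c; X2 → a; Y1 → X2 F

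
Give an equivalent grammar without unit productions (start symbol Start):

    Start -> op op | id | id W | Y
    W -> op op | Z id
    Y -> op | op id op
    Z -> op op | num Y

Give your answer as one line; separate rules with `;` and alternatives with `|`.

Unit pairs: Start ⇒* {Y}.
For each unit pair (A, B), copy every non-unit production of B to A, then drop all unit productions.

Start -> op op | id | id W | op | op id op; W -> op op | Z id; Y -> op | op id op; Z -> op op | num Y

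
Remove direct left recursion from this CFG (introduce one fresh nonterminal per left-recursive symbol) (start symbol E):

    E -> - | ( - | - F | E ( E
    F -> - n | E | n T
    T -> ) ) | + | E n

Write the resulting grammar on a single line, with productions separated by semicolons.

Directly left-recursive nonterminal: E.
For E: α = {( E}, β = {-, ( -, - F}. Rewrite as E → β E' and E' → α E' | ε.

E -> - E' | ( - E' | - F E'; F -> - n | E | n T; T -> ) ) | + | E n; E' -> ( E E' | ε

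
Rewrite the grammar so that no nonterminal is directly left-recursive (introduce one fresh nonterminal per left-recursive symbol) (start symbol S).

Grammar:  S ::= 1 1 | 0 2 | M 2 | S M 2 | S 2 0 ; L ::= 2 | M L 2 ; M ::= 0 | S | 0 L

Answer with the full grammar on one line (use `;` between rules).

Left recursion appears on S.
For S: α = {M 2, 2 0}, β = {1 1, 0 2, M 2}. Rewrite as S → β S' and S' → α S' | ε.

S ::= 1 1 S' | 0 2 S' | M 2 S'; L ::= 2 | M L 2; M ::= 0 | S | 0 L; S' ::= M 2 S' | 2 0 S' | ε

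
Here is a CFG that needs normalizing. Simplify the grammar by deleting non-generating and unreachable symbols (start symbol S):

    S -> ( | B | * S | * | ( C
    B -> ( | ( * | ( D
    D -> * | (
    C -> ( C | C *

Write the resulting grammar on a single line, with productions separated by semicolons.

Generating nonterminals: {B, D, S}.
Reachable from S after that: {B, D, S}.
Removed useless symbols: {C} and every production mentioning them.

S -> ( | B | * S | *; B -> ( | ( * | ( D; D -> * | (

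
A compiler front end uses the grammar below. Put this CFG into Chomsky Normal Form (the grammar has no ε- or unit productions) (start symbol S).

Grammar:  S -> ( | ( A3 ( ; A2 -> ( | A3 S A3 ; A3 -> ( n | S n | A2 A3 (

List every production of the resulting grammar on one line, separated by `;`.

S -> ( | X1 Y1; A2 -> ( | A3 Y2; A3 -> X1 X2 | S X2 | A2 Y3; X1 -> (; X2 -> n; Y1 -> A3 X1; Y2 -> S A3; Y3 -> A3 X1

Introduce a nonterminal for each terminal appearing in a rule of length ≥ 2: X1 → (, X2 → n.
Binarize each right-hand side of length ≥ 3 by chaining fresh nonterminals (Y1, Y2, …): affected rules were S → X1 A3 X1; A2 → A3 S A3; A3 → A2 A3 X1.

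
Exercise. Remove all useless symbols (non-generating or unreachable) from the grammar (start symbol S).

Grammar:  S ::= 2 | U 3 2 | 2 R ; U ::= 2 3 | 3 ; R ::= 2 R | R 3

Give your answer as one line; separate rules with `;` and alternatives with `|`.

S ::= 2 | U 3 2; U ::= 2 3 | 3

Generating nonterminals: {S, U}.
Reachable from S after that: {S, U}.
Removed useless symbols: {R} and every production mentioning them.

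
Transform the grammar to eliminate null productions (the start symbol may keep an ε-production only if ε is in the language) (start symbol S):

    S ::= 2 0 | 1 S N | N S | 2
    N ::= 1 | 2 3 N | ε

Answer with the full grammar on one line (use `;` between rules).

The nullable symbols are {N}.
ε ∉ L(G), so no ε-production is kept.
Expand every rule over subsets of its nullable positions: S → 1 S N gives 1 S N | 1 S. N → 2 3 N gives 2 3 N | 2 3.

S ::= 2 0 | 1 S N | 1 S | N S | 2; N ::= 1 | 2 3 N | 2 3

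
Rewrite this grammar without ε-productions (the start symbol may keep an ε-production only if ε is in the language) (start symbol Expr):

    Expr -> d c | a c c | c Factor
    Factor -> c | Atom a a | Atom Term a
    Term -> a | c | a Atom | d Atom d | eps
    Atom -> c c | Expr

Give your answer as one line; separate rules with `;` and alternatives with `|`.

The nullable symbols are {Term}.
ε ∉ L(G), so no ε-production is kept.
Add the nullable-subset variants: Factor → Atom Term a gives Atom Term a | Atom a.

Expr -> d c | a c c | c Factor; Factor -> c | Atom a a | Atom Term a | Atom a; Term -> a | c | a Atom | d Atom d; Atom -> c c | Expr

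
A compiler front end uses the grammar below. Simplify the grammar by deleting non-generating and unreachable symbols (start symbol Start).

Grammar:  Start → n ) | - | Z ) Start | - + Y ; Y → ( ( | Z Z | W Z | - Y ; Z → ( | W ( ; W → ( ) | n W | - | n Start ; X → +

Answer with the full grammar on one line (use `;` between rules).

Start → n ) | - | Z ) Start | - + Y; Y → ( ( | Z Z | W Z | - Y; Z → ( | W (; W → ( ) | n W | - | n Start

Generating nonterminals: {Start, W, X, Y, Z}.
Reachable from Start after that: {Start, W, Y, Z}.
Removed useless symbols: {X} and every production mentioning them.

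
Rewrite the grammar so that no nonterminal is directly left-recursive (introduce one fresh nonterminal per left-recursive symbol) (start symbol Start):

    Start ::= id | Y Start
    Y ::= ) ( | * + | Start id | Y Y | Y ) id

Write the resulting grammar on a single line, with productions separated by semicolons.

Start ::= id | Y Start; Y ::= ) ( Y1 | * + Y1 | Start id Y1; Y1 ::= Y Y1 | ) id Y1 | ε

Directly left-recursive nonterminal: Y.
For Y: α = {Y, ) id}, β = {) (, * +, Start id}. Rewrite as Y → β Y1 and Y1 → α Y1 | ε.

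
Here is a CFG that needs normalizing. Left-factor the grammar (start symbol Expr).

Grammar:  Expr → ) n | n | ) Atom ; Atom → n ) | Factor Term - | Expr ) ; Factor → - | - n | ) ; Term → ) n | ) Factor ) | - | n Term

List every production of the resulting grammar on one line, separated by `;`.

Expr has alternatives sharing prefix ')': factor to Expr → ) Expr1 with Expr1 → n | Atom.
Factor has alternatives sharing prefix '-': factor to Factor → - Factor1 with Factor1 → ε | n.
Term has alternatives sharing prefix ')': factor to Term → ) Term1 with Term1 → n | Factor ).

Expr → n | ) Expr1; Atom → n ) | Factor Term - | Expr ); Factor → ) | - Factor1; Term → - | n Term | ) Term1; Expr1 → n | Atom; Factor1 → ε | n; Term1 → n | Factor )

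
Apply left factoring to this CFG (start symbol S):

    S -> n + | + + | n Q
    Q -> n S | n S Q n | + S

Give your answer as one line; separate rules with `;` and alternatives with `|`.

S has alternatives sharing prefix 'n': factor to S → n S' with S' → + | Q.
Q has alternatives sharing prefix 'n S': factor to Q → n S Q' with Q' → ε | Q n.

S -> + + | n S'; Q -> + S | n S Q'; S' -> + | Q; Q' -> ε | Q n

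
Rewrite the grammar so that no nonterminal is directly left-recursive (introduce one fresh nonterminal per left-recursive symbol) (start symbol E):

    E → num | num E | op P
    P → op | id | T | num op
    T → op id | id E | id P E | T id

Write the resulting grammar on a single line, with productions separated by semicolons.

Directly left-recursive nonterminal: T.
For T: α = {id}, β = {op id, id E, id P E}. Rewrite as T → β T' and T' → α T' | ε.

E → num | num E | op P; P → op | id | T | num op; T → op id T' | id E T' | id P E T'; T' → id T' | epsilon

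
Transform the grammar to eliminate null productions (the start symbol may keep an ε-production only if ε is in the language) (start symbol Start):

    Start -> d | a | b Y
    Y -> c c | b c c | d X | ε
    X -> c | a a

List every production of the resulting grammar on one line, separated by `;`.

Start -> d | a | b Y | b; Y -> c c | b c c | d X; X -> c | a a

The nullable symbols are {Y}.
ε ∉ L(G), so no ε-production is kept.
For each production, add variants omitting each subset of nullable occurrences: Start → b Y gives b Y | b.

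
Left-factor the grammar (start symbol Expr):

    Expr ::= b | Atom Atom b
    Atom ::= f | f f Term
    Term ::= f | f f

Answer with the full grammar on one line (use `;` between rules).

Expr ::= b | Atom Atom b; Atom ::= f Atom1; Term ::= f Term1; Atom1 ::= eps | f Term; Term1 ::= eps | f

Atom has alternatives sharing prefix 'f': factor to Atom → f Atom1 with Atom1 → ε | f Term.
Term has alternatives sharing prefix 'f': factor to Term → f Term1 with Term1 → ε | f.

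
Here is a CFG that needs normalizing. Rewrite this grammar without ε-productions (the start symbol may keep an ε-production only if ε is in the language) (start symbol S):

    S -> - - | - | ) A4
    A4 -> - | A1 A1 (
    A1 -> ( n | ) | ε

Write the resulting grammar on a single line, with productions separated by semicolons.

S -> - - | - | ) A4; A4 -> - | A1 A1 ( | A1 ( | (; A1 -> ( n | )

Nullable nonterminals: {A1}.
ε ∉ L(G), so no ε-production is kept.
Expand every rule over subsets of its nullable positions: A4 → A1 A1 ( gives A1 A1 ( | A1 ( | (.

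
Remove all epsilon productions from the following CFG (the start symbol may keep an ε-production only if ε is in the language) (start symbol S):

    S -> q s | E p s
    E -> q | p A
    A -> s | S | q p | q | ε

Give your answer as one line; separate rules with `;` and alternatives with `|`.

The nullable symbols are {A}.
ε ∉ L(G), so no ε-production is kept.
Add the nullable-subset variants: E → p A gives p A | p.

S -> q s | E p s; E -> q | p A | p; A -> s | S | q p | q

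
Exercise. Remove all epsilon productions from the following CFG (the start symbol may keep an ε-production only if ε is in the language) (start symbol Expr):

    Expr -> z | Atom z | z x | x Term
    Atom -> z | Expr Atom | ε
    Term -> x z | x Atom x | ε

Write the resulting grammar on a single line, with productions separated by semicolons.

Expr -> z | Atom z | z x | x Term | x; Atom -> z | Expr Atom | Expr; Term -> x z | x Atom x | x x

The nullable symbols are {Atom, Term}.
ε ∉ L(G), so no ε-production is kept.
For each production, add variants omitting each subset of nullable occurrences: Expr → x Term gives x Term | x. Atom → Expr Atom gives Expr Atom | Expr. Term → x Atom x gives x Atom x | x x.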